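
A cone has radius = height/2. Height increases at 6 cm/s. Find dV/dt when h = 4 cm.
24π cm³/s

V = (1/3)π(h/2)²h = πh³/12
dV/dt = πh²/4 · 6
At h = 4: dV/dt = 24π cm³/s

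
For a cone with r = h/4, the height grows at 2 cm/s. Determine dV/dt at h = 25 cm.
625π/8 cm³/s

V = (1/3)π(h/4)²h = πh³/48
dV/dt = πh²/16 · 2
At h = 25: dV/dt = 625π/8 cm³/s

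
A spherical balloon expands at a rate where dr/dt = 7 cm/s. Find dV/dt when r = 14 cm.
5488π cm³/s

V = (4/3)πr³
dV/dt = dV/dr · dr/dt = 4πr² · 7
At r = 14: dV/dt = 5488π cm³/s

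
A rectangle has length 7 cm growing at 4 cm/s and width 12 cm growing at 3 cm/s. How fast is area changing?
69 cm²/s

A = lw
dA/dt = w·dl/dt + l·dw/dt = 12·4 + 7·3 = 69 cm²/s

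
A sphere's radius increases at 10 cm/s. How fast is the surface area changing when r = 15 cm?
1200π cm²/s

S = 4πr²
dS/dt = dS/dr · dr/dt = 8πr · 10
At r = 15: dS/dt = 1200π cm²/s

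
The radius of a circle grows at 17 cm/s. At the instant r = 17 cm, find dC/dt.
34π cm/s

C = 2πr
dC/dt = 2π · dr/dt = 2π · 17 = 34π cm/s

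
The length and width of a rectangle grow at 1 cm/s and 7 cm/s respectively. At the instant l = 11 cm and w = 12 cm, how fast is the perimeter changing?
16 cm/s

P = 2(l + w)
dP/dt = 2(dl/dt + dw/dt) = 2(1 + 7) = 16 cm/s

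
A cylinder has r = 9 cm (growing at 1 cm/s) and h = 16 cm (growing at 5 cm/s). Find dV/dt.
693π cm³/s

V = πr²h
dV/dt = 2πrh·dr/dt + πr²·dh/dt
= 2π(9)(16)(1) + π(9)²(5)
= 693π cm³/s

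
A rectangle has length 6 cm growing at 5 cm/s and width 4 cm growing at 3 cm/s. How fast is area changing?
38 cm²/s

A = lw
dA/dt = w·dl/dt + l·dw/dt = 4·5 + 6·3 = 38 cm²/s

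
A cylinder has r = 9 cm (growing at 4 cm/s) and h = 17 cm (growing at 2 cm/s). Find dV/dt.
1386π cm³/s

V = πr²h
dV/dt = 2πrh·dr/dt + πr²·dh/dt
= 2π(9)(17)(4) + π(9)²(2)
= 1386π cm³/s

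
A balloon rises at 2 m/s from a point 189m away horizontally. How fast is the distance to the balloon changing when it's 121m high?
121√298/1937 ≈ 1.078 m/s

z² = 189² + y²
z = √(189² + 121²) = 13√298
dz/dt = y/z · dy/dt = 121/(13√298) · 2 = 121√298/1937 ≈ 1.078 m/s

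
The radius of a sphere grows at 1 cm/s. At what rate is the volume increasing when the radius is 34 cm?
4624π cm³/s

V = (4/3)πr³
dV/dt = dV/dr · dr/dt = 4πr² · 1
At r = 34: dV/dt = 4624π cm³/s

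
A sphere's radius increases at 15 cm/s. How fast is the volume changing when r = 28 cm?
47040π cm³/s

V = (4/3)πr³
dV/dt = dV/dr · dr/dt = 4πr² · 15
At r = 28: dV/dt = 47040π cm³/s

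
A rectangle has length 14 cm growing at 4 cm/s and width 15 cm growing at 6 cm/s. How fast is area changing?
144 cm²/s

A = lw
dA/dt = w·dl/dt + l·dw/dt = 15·4 + 14·6 = 144 cm²/s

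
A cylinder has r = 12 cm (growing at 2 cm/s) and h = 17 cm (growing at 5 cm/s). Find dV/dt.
1536π cm³/s

V = πr²h
dV/dt = 2πrh·dr/dt + πr²·dh/dt
= 2π(12)(17)(2) + π(12)²(5)
= 1536π cm³/s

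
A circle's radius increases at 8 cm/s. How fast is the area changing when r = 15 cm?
240π cm²/s

A = πr²
dA/dt = 2πr · dr/dt = 2π(15)(8) = 240π cm²/s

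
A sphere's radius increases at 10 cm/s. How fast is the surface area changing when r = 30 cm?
2400π cm²/s

S = 4πr²
dS/dt = dS/dr · dr/dt = 8πr · 10
At r = 30: dS/dt = 2400π cm²/s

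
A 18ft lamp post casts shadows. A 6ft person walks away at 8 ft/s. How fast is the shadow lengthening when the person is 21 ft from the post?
4 ft/s

By similar triangles: 18/(x+s) = 6/s
Solving: s = 6x/12
ds/dt = 6/12 · dx/dt = 1/2 · 8 = 4 ft/s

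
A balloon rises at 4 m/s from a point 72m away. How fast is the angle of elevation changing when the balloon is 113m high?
0.016042 rad/s

tan(θ) = y/72
sec²(θ) · dθ/dt = (1/72) · dy/dt
dθ/dt = cos²(θ)/72 · 4 = 72/(72² + 113²) · 4
dθ/dt = 0.016042 rad/s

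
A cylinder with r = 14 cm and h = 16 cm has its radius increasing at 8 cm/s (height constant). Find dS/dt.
704π cm²/s

S = 2πrh + 2πr² (lateral + bases)
dS/dt = (2πh + 4πr)·dr/dt = (2π·16 + 4π·14)·8
= 704π cm²/s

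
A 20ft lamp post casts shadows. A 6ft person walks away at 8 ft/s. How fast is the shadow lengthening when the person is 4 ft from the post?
24/7 ft/s

By similar triangles: 20/(x+s) = 6/s
Solving: s = 6x/14
ds/dt = 6/14 · dx/dt = 3/7 · 8 = 24/7 ft/s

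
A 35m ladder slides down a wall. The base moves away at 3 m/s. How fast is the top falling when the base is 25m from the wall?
5√6/4 ≈ 3.062 m/s

x² + y² = 35²
2x·dx/dt + 2y·dy/dt = 0
dy/dt = -x/y · dx/dt = -25/(10√6) · 3 = -5√6/4 m/s
The top is descending at 5√6/4 ≈ 3.062 m/s.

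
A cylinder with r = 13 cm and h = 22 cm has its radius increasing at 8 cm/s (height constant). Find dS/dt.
768π cm²/s

S = 2πrh + 2πr² (lateral + bases)
dS/dt = (2πh + 4πr)·dr/dt = (2π·22 + 4π·13)·8
= 768π cm²/s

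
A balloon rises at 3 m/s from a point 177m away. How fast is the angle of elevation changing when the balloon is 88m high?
0.01359 rad/s

tan(θ) = y/177
sec²(θ) · dθ/dt = (1/177) · dy/dt
dθ/dt = cos²(θ)/177 · 3 = 177/(177² + 88²) · 3
dθ/dt = 0.01359 rad/s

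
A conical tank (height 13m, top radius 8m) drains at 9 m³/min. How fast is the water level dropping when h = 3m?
169/(64π) ≈ 0.8405 m/min

r/h = 8/13, so r = (8/13)h
V = (1/3)πr²h = (1/3)π((8/13)h)²h = (64/507)πh³
dV/dh = (64/169)πh²
dh/dt = (dV/dt)/(dV/dh) = -9/((64/169)π·3²) = -169/(64π) m/min
The level is dropping at 169/(64π) ≈ 0.8405 m/min.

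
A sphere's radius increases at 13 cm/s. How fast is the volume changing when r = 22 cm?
25168π cm³/s

V = (4/3)πr³
dV/dt = dV/dr · dr/dt = 4πr² · 13
At r = 22: dV/dt = 25168π cm³/s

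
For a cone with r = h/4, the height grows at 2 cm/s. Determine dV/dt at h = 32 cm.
128π cm³/s

V = (1/3)π(h/4)²h = πh³/48
dV/dt = πh²/16 · 2
At h = 32: dV/dt = 128π cm³/s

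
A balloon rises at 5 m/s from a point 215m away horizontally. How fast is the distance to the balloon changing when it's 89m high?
445√54146/54146 ≈ 1.912 m/s

z² = 215² + y²
z = √(215² + 89²) = √54146
dz/dt = y/z · dy/dt = 89/√54146 · 5 = 445√54146/54146 ≈ 1.912 m/s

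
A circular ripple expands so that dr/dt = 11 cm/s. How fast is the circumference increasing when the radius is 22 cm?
22π cm/s

C = 2πr
dC/dt = 2π · dr/dt = 2π · 11 = 22π cm/s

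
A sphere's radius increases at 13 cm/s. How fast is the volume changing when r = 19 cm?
18772π cm³/s

V = (4/3)πr³
dV/dt = dV/dr · dr/dt = 4πr² · 13
At r = 19: dV/dt = 18772π cm³/s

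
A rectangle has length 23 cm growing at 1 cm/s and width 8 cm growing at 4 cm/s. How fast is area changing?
100 cm²/s

A = lw
dA/dt = w·dl/dt + l·dw/dt = 8·1 + 23·4 = 100 cm²/s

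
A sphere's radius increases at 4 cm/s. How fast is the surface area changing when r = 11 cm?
352π cm²/s

S = 4πr²
dS/dt = dS/dr · dr/dt = 8πr · 4
At r = 11: dS/dt = 352π cm²/s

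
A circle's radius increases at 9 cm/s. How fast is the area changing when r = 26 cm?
468π cm²/s

A = πr²
dA/dt = 2πr · dr/dt = 2π(26)(9) = 468π cm²/s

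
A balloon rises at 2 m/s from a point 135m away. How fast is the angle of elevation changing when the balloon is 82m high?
0.010822 rad/s

tan(θ) = y/135
sec²(θ) · dθ/dt = (1/135) · dy/dt
dθ/dt = cos²(θ)/135 · 2 = 135/(135² + 82²) · 2
dθ/dt = 0.010822 rad/s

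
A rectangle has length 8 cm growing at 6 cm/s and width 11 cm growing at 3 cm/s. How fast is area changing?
90 cm²/s

A = lw
dA/dt = w·dl/dt + l·dw/dt = 11·6 + 8·3 = 90 cm²/s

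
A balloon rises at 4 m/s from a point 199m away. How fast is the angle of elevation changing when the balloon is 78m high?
0.017424 rad/s

tan(θ) = y/199
sec²(θ) · dθ/dt = (1/199) · dy/dt
dθ/dt = cos²(θ)/199 · 4 = 199/(199² + 78²) · 4
dθ/dt = 0.017424 rad/s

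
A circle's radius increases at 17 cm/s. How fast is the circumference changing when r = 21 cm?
34π cm/s

C = 2πr
dC/dt = 2π · dr/dt = 2π · 17 = 34π cm/s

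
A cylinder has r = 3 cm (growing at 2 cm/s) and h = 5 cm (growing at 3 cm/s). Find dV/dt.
87π cm³/s

V = πr²h
dV/dt = 2πrh·dr/dt + πr²·dh/dt
= 2π(3)(5)(2) + π(3)²(3)
= 87π cm³/s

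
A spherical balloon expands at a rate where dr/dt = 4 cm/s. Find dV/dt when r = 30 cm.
14400π cm³/s

V = (4/3)πr³
dV/dt = dV/dr · dr/dt = 4πr² · 4
At r = 30: dV/dt = 14400π cm³/s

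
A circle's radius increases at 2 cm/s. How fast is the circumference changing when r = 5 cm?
4π cm/s

C = 2πr
dC/dt = 2π · dr/dt = 2π · 2 = 4π cm/s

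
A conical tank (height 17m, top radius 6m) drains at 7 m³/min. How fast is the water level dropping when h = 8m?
2023/(2304π) ≈ 0.2795 m/min

r/h = 6/17, so r = (6/17)h
V = (1/3)πr²h = (1/3)π((6/17)h)²h = (12/289)πh³
dV/dh = (36/289)πh²
dh/dt = (dV/dt)/(dV/dh) = -7/((36/289)π·8²) = -2023/(2304π) m/min
The level is dropping at 2023/(2304π) ≈ 0.2795 m/min.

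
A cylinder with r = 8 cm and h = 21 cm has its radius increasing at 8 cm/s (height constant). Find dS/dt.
592π cm²/s

S = 2πrh + 2πr² (lateral + bases)
dS/dt = (2πh + 4πr)·dr/dt = (2π·21 + 4π·8)·8
= 592π cm²/s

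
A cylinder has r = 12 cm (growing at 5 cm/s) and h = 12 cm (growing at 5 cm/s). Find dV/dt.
2160π cm³/s

V = πr²h
dV/dt = 2πrh·dr/dt + πr²·dh/dt
= 2π(12)(12)(5) + π(12)²(5)
= 2160π cm³/s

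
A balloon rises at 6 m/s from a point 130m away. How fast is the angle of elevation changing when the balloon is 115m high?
0.025892 rad/s

tan(θ) = y/130
sec²(θ) · dθ/dt = (1/130) · dy/dt
dθ/dt = cos²(θ)/130 · 6 = 130/(130² + 115²) · 6
dθ/dt = 0.025892 rad/s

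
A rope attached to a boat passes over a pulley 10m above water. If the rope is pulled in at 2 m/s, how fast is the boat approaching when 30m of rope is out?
3√2/2 ≈ 2.121 m/s

rope² = x² + 10²
x = √(30² - 10²) = 20√2
dx/dt = (rope/x) · d(rope)/dt = (30/(20√2)) · (-2) = -3√2/2 m/s
The boat approaches at 3√2/2 ≈ 2.121 m/s.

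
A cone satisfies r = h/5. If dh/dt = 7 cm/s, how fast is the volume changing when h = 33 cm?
7623π/25 cm³/s

V = (1/3)π(h/5)²h = πh³/75
dV/dt = πh²/25 · 7
At h = 33: dV/dt = 7623π/25 cm³/s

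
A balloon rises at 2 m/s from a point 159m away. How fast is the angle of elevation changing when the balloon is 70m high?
0.010536 rad/s

tan(θ) = y/159
sec²(θ) · dθ/dt = (1/159) · dy/dt
dθ/dt = cos²(θ)/159 · 2 = 159/(159² + 70²) · 2
dθ/dt = 0.010536 rad/s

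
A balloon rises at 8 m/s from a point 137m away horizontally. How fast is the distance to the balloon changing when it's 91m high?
364√1082/2705 ≈ 4.426 m/s

z² = 137² + y²
z = √(137² + 91²) = 5√1082
dz/dt = y/z · dy/dt = 91/(5√1082) · 8 = 364√1082/2705 ≈ 4.426 m/s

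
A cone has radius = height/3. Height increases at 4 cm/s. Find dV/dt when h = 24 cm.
256π cm³/s

V = (1/3)π(h/3)²h = πh³/27
dV/dt = πh²/9 · 4
At h = 24: dV/dt = 256π cm³/s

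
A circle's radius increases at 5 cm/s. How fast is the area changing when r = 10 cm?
100π cm²/s

A = πr²
dA/dt = 2πr · dr/dt = 2π(10)(5) = 100π cm²/s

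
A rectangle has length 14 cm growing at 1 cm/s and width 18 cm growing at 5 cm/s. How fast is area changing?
88 cm²/s

A = lw
dA/dt = w·dl/dt + l·dw/dt = 18·1 + 14·5 = 88 cm²/s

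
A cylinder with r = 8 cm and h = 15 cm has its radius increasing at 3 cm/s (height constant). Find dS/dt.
186π cm²/s

S = 2πrh + 2πr² (lateral + bases)
dS/dt = (2πh + 4πr)·dr/dt = (2π·15 + 4π·8)·3
= 186π cm²/s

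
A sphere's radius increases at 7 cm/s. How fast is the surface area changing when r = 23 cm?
1288π cm²/s

S = 4πr²
dS/dt = dS/dr · dr/dt = 8πr · 7
At r = 23: dS/dt = 1288π cm²/s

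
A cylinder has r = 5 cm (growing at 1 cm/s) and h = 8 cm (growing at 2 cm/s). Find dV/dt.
130π cm³/s

V = πr²h
dV/dt = 2πrh·dr/dt + πr²·dh/dt
= 2π(5)(8)(1) + π(5)²(2)
= 130π cm³/s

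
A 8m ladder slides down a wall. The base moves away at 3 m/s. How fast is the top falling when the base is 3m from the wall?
9√55/55 ≈ 1.214 m/s

x² + y² = 8²
2x·dx/dt + 2y·dy/dt = 0
dy/dt = -x/y · dx/dt = -3/√55 · 3 = -9√55/55 m/s
The top is descending at 9√55/55 ≈ 1.214 m/s.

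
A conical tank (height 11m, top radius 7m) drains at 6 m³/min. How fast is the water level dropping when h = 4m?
363/(392π) ≈ 0.2948 m/min

r/h = 7/11, so r = (7/11)h
V = (1/3)πr²h = (1/3)π((7/11)h)²h = (49/363)πh³
dV/dh = (49/121)πh²
dh/dt = (dV/dt)/(dV/dh) = -6/((49/121)π·4²) = -363/(392π) m/min
The level is dropping at 363/(392π) ≈ 0.2948 m/min.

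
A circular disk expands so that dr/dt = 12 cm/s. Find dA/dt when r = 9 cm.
216π cm²/s

A = πr²
dA/dt = 2πr · dr/dt = 2π(9)(12) = 216π cm²/s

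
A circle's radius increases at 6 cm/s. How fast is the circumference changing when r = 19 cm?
12π cm/s

C = 2πr
dC/dt = 2π · dr/dt = 2π · 6 = 12π cm/s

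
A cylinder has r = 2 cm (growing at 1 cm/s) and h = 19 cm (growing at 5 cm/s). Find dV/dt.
96π cm³/s

V = πr²h
dV/dt = 2πrh·dr/dt + πr²·dh/dt
= 2π(2)(19)(1) + π(2)²(5)
= 96π cm³/s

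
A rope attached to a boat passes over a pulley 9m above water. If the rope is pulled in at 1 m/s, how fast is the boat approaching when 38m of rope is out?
38√1363/1363 ≈ 1.029 m/s

rope² = x² + 9²
x = √(38² - 9²) = √1363
dx/dt = (rope/x) · d(rope)/dt = (38/√1363) · (-1) = -38√1363/1363 m/s
The boat approaches at 38√1363/1363 ≈ 1.029 m/s.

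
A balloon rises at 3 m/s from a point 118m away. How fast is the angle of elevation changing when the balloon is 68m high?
0.019086 rad/s

tan(θ) = y/118
sec²(θ) · dθ/dt = (1/118) · dy/dt
dθ/dt = cos²(θ)/118 · 3 = 118/(118² + 68²) · 3
dθ/dt = 0.019086 rad/s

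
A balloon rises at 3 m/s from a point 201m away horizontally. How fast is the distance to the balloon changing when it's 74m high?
222√45877/45877 ≈ 1.036 m/s

z² = 201² + y²
z = √(201² + 74²) = √45877
dz/dt = y/z · dy/dt = 74/√45877 · 3 = 222√45877/45877 ≈ 1.036 m/s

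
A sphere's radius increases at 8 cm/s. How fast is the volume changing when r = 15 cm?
7200π cm³/s

V = (4/3)πr³
dV/dt = dV/dr · dr/dt = 4πr² · 8
At r = 15: dV/dt = 7200π cm³/s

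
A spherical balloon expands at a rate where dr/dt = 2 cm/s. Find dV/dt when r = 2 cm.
32π cm³/s

V = (4/3)πr³
dV/dt = dV/dr · dr/dt = 4πr² · 2
At r = 2: dV/dt = 32π cm³/s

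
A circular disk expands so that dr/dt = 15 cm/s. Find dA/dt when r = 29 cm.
870π cm²/s

A = πr²
dA/dt = 2πr · dr/dt = 2π(29)(15) = 870π cm²/s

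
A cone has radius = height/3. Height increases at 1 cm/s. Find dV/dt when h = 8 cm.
64π/9 cm³/s

V = (1/3)π(h/3)²h = πh³/27
dV/dt = πh²/9 · 1
At h = 8: dV/dt = 64π/9 cm³/s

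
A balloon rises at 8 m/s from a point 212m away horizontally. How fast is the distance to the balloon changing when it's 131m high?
1048√62105/62105 ≈ 4.205 m/s

z² = 212² + y²
z = √(212² + 131²) = √62105
dz/dt = y/z · dy/dt = 131/√62105 · 8 = 1048√62105/62105 ≈ 4.205 m/s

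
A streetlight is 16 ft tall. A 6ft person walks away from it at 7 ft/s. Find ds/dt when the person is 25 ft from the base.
21/5 ft/s

By similar triangles: 16/(x+s) = 6/s
Solving: s = 6x/10
ds/dt = 6/10 · dx/dt = 3/5 · 7 = 21/5 ft/s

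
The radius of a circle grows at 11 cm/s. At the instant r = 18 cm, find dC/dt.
22π cm/s

C = 2πr
dC/dt = 2π · dr/dt = 2π · 11 = 22π cm/s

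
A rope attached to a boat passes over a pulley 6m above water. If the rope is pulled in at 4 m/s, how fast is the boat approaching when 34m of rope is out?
17√70/35 ≈ 4.064 m/s

rope² = x² + 6²
x = √(34² - 6²) = 4√70
dx/dt = (rope/x) · d(rope)/dt = (34/(4√70)) · (-4) = -17√70/35 m/s
The boat approaches at 17√70/35 ≈ 4.064 m/s.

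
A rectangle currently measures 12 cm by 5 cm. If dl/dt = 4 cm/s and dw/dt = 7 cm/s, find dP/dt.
22 cm/s

P = 2(l + w)
dP/dt = 2(dl/dt + dw/dt) = 2(4 + 7) = 22 cm/s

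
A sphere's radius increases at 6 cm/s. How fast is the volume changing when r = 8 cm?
1536π cm³/s

V = (4/3)πr³
dV/dt = dV/dr · dr/dt = 4πr² · 6
At r = 8: dV/dt = 1536π cm³/s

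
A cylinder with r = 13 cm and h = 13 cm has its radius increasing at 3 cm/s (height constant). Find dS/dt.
234π cm²/s

S = 2πrh + 2πr² (lateral + bases)
dS/dt = (2πh + 4πr)·dr/dt = (2π·13 + 4π·13)·3
= 234π cm²/s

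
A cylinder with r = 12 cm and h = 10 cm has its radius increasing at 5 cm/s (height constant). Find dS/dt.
340π cm²/s

S = 2πrh + 2πr² (lateral + bases)
dS/dt = (2πh + 4πr)·dr/dt = (2π·10 + 4π·12)·5
= 340π cm²/s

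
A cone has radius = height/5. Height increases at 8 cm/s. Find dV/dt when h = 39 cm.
12168π/25 cm³/s

V = (1/3)π(h/5)²h = πh³/75
dV/dt = πh²/25 · 8
At h = 39: dV/dt = 12168π/25 cm³/s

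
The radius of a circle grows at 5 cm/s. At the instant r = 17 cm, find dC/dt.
10π cm/s

C = 2πr
dC/dt = 2π · dr/dt = 2π · 5 = 10π cm/s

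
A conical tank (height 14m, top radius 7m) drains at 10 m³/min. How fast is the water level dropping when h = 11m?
40/(121π) ≈ 0.1052 m/min

r/h = 7/14, so r = (1/2)h
V = (1/3)πr²h = (1/3)π((1/2)h)²h = (1/12)πh³
dV/dh = (1/4)πh²
dh/dt = (dV/dt)/(dV/dh) = -10/((1/4)π·11²) = -40/(121π) m/min
The level is dropping at 40/(121π) ≈ 0.1052 m/min.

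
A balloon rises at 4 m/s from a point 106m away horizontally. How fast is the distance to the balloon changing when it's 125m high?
500√26861/26861 ≈ 3.051 m/s

z² = 106² + y²
z = √(106² + 125²) = √26861
dz/dt = y/z · dy/dt = 125/√26861 · 4 = 500√26861/26861 ≈ 3.051 m/s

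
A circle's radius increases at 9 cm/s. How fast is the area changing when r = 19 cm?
342π cm²/s

A = πr²
dA/dt = 2πr · dr/dt = 2π(19)(9) = 342π cm²/s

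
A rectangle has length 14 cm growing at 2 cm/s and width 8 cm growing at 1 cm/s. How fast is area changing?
30 cm²/s

A = lw
dA/dt = w·dl/dt + l·dw/dt = 8·2 + 14·1 = 30 cm²/s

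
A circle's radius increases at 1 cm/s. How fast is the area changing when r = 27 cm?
54π cm²/s

A = πr²
dA/dt = 2πr · dr/dt = 2π(27)(1) = 54π cm²/s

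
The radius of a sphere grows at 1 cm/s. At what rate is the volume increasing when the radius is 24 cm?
2304π cm³/s

V = (4/3)πr³
dV/dt = dV/dr · dr/dt = 4πr² · 1
At r = 24: dV/dt = 2304π cm³/s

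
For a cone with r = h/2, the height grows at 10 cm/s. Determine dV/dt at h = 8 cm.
160π cm³/s

V = (1/3)π(h/2)²h = πh³/12
dV/dt = πh²/4 · 10
At h = 8: dV/dt = 160π cm³/s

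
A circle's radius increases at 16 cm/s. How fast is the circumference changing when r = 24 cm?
32π cm/s

C = 2πr
dC/dt = 2π · dr/dt = 2π · 16 = 32π cm/s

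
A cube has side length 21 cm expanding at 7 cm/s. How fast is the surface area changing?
1764 cm²/s

A = 6s²
dA/dt = 12s · ds/dt = 12·21·7 = 1764 cm²/s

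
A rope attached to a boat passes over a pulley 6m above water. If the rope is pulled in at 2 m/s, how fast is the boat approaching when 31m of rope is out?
62√37/185 ≈ 2.039 m/s

rope² = x² + 6²
x = √(31² - 6²) = 5√37
dx/dt = (rope/x) · d(rope)/dt = (31/(5√37)) · (-2) = -62√37/185 m/s
The boat approaches at 62√37/185 ≈ 2.039 m/s.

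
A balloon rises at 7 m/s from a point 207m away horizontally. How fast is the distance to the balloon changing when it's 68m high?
476√47473/47473 ≈ 2.185 m/s

z² = 207² + y²
z = √(207² + 68²) = √47473
dz/dt = y/z · dy/dt = 68/√47473 · 7 = 476√47473/47473 ≈ 2.185 m/s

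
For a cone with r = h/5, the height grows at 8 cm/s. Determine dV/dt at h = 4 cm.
128π/25 cm³/s

V = (1/3)π(h/5)²h = πh³/75
dV/dt = πh²/25 · 8
At h = 4: dV/dt = 128π/25 cm³/s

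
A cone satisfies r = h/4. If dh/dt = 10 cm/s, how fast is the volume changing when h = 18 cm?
405π/2 cm³/s

V = (1/3)π(h/4)²h = πh³/48
dV/dt = πh²/16 · 10
At h = 18: dV/dt = 405π/2 cm³/s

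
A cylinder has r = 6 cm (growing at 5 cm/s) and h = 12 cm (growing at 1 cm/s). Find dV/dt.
756π cm³/s

V = πr²h
dV/dt = 2πrh·dr/dt + πr²·dh/dt
= 2π(6)(12)(5) + π(6)²(1)
= 756π cm³/s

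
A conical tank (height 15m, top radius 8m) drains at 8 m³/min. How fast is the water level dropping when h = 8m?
225/(512π) ≈ 0.1399 m/min

r/h = 8/15, so r = (8/15)h
V = (1/3)πr²h = (1/3)π((8/15)h)²h = (64/675)πh³
dV/dh = (64/225)πh²
dh/dt = (dV/dt)/(dV/dh) = -8/((64/225)π·8²) = -225/(512π) m/min
The level is dropping at 225/(512π) ≈ 0.1399 m/min.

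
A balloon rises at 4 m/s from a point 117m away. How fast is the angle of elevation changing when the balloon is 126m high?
0.01583 rad/s

tan(θ) = y/117
sec²(θ) · dθ/dt = (1/117) · dy/dt
dθ/dt = cos²(θ)/117 · 4 = 117/(117² + 126²) · 4
dθ/dt = 0.01583 rad/s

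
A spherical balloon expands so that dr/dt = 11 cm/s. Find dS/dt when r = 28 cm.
2464π cm²/s

S = 4πr²
dS/dt = dS/dr · dr/dt = 8πr · 11
At r = 28: dS/dt = 2464π cm²/s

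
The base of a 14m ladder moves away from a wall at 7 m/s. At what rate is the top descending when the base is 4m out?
14√5/15 ≈ 2.087 m/s

x² + y² = 14²
2x·dx/dt + 2y·dy/dt = 0
dy/dt = -x/y · dx/dt = -4/(6√5) · 7 = -14√5/15 m/s
The top is descending at 14√5/15 ≈ 2.087 m/s.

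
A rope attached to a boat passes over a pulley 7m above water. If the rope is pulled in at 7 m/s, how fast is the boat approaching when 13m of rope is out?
91√30/60 ≈ 8.307 m/s

rope² = x² + 7²
x = √(13² - 7²) = 2√30
dx/dt = (rope/x) · d(rope)/dt = (13/(2√30)) · (-7) = -91√30/60 m/s
The boat approaches at 91√30/60 ≈ 8.307 m/s.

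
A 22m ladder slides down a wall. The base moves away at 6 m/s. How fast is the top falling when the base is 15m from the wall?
90√259/259 ≈ 5.592 m/s

x² + y² = 22²
2x·dx/dt + 2y·dy/dt = 0
dy/dt = -x/y · dx/dt = -15/√259 · 6 = -90√259/259 m/s
The top is descending at 90√259/259 ≈ 5.592 m/s.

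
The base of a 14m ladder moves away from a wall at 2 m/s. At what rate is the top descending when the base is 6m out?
3√10/10 ≈ 0.9487 m/s

x² + y² = 14²
2x·dx/dt + 2y·dy/dt = 0
dy/dt = -x/y · dx/dt = -6/(4√10) · 2 = -3√10/10 m/s
The top is descending at 3√10/10 ≈ 0.9487 m/s.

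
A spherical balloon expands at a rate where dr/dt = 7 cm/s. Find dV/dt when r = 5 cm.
700π cm³/s

V = (4/3)πr³
dV/dt = dV/dr · dr/dt = 4πr² · 7
At r = 5: dV/dt = 700π cm³/s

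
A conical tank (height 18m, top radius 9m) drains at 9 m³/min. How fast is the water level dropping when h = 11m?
36/(121π) ≈ 0.0947 m/min

r/h = 9/18, so r = (1/2)h
V = (1/3)πr²h = (1/3)π((1/2)h)²h = (1/12)πh³
dV/dh = (1/4)πh²
dh/dt = (dV/dt)/(dV/dh) = -9/((1/4)π·11²) = -36/(121π) m/min
The level is dropping at 36/(121π) ≈ 0.0947 m/min.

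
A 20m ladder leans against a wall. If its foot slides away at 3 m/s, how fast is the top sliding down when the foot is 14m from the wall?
7√51/17 ≈ 2.941 m/s

x² + y² = 20²
2x·dx/dt + 2y·dy/dt = 0
dy/dt = -x/y · dx/dt = -14/(2√51) · 3 = -7√51/17 m/s
The top is descending at 7√51/17 ≈ 2.941 m/s.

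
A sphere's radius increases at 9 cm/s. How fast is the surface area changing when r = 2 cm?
144π cm²/s

S = 4πr²
dS/dt = dS/dr · dr/dt = 8πr · 9
At r = 2: dS/dt = 144π cm²/s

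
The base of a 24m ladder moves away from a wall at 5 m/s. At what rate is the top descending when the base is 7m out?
35√527/527 ≈ 1.525 m/s

x² + y² = 24²
2x·dx/dt + 2y·dy/dt = 0
dy/dt = -x/y · dx/dt = -7/√527 · 5 = -35√527/527 m/s
The top is descending at 35√527/527 ≈ 1.525 m/s.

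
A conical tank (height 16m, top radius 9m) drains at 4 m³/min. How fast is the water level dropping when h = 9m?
1024/(6561π) ≈ 0.04968 m/min

r/h = 9/16, so r = (9/16)h
V = (1/3)πr²h = (1/3)π((9/16)h)²h = (27/256)πh³
dV/dh = (81/256)πh²
dh/dt = (dV/dt)/(dV/dh) = -4/((81/256)π·9²) = -1024/(6561π) m/min
The level is dropping at 1024/(6561π) ≈ 0.04968 m/min.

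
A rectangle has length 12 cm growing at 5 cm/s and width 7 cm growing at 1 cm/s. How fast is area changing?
47 cm²/s

A = lw
dA/dt = w·dl/dt + l·dw/dt = 7·5 + 12·1 = 47 cm²/s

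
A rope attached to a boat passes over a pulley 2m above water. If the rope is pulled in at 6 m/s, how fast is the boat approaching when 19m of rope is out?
38√357/119 ≈ 6.034 m/s

rope² = x² + 2²
x = √(19² - 2²) = √357
dx/dt = (rope/x) · d(rope)/dt = (19/√357) · (-6) = -38√357/119 m/s
The boat approaches at 38√357/119 ≈ 6.034 m/s.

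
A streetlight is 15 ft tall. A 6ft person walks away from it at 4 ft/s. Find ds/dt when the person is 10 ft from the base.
8/3 ft/s

By similar triangles: 15/(x+s) = 6/s
Solving: s = 6x/9
ds/dt = 6/9 · dx/dt = 2/3 · 4 = 8/3 ft/s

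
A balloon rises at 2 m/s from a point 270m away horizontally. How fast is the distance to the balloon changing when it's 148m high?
148√23701/23701 ≈ 0.9613 m/s

z² = 270² + y²
z = √(270² + 148²) = 2√23701
dz/dt = y/z · dy/dt = 148/(2√23701) · 2 = 148√23701/23701 ≈ 0.9613 m/s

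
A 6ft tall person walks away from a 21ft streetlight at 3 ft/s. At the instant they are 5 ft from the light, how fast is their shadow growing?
6/5 ft/s

By similar triangles: 21/(x+s) = 6/s
Solving: s = 6x/15
ds/dt = 6/15 · dx/dt = 2/5 · 3 = 6/5 ft/s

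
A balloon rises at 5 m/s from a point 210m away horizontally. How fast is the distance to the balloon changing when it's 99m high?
165√5989/5989 ≈ 2.132 m/s

z² = 210² + y²
z = √(210² + 99²) = 3√5989
dz/dt = y/z · dy/dt = 99/(3√5989) · 5 = 165√5989/5989 ≈ 2.132 m/s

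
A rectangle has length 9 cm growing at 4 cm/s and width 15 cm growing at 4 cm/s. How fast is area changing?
96 cm²/s

A = lw
dA/dt = w·dl/dt + l·dw/dt = 15·4 + 9·4 = 96 cm²/s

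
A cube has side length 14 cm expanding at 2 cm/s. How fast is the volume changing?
1176 cm³/s

V = s³
dV/dt = 3s² · ds/dt = 3·14²·2 = 1176 cm³/s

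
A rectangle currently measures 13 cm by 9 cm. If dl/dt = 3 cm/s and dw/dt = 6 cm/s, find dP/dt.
18 cm/s

P = 2(l + w)
dP/dt = 2(dl/dt + dw/dt) = 2(3 + 6) = 18 cm/s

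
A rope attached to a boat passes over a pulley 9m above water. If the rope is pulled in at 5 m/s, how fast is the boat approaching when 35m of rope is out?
175√286/572 ≈ 5.174 m/s

rope² = x² + 9²
x = √(35² - 9²) = 2√286
dx/dt = (rope/x) · d(rope)/dt = (35/(2√286)) · (-5) = -175√286/572 m/s
The boat approaches at 175√286/572 ≈ 5.174 m/s.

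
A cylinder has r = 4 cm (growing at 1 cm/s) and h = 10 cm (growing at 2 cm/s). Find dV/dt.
112π cm³/s

V = πr²h
dV/dt = 2πrh·dr/dt + πr²·dh/dt
= 2π(4)(10)(1) + π(4)²(2)
= 112π cm³/s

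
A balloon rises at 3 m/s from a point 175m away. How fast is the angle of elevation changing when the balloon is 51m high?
0.015801 rad/s

tan(θ) = y/175
sec²(θ) · dθ/dt = (1/175) · dy/dt
dθ/dt = cos²(θ)/175 · 3 = 175/(175² + 51²) · 3
dθ/dt = 0.015801 rad/s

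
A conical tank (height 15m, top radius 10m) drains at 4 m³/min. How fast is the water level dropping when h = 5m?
9/(25π) ≈ 0.1146 m/min

r/h = 10/15, so r = (2/3)h
V = (1/3)πr²h = (1/3)π((2/3)h)²h = (4/27)πh³
dV/dh = (4/9)πh²
dh/dt = (dV/dt)/(dV/dh) = -4/((4/9)π·5²) = -9/(25π) m/min
The level is dropping at 9/(25π) ≈ 0.1146 m/min.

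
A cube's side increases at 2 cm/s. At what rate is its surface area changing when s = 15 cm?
360 cm²/s

A = 6s²
dA/dt = 12s · ds/dt = 12·15·2 = 360 cm²/s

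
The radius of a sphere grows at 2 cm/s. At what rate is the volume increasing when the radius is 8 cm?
512π cm³/s

V = (4/3)πr³
dV/dt = dV/dr · dr/dt = 4πr² · 2
At r = 8: dV/dt = 512π cm³/s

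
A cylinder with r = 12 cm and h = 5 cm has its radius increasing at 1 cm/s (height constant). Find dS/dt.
58π cm²/s

S = 2πrh + 2πr² (lateral + bases)
dS/dt = (2πh + 4πr)·dr/dt = (2π·5 + 4π·12)·1
= 58π cm²/s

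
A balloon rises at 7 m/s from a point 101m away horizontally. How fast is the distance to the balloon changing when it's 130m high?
910√27101/27101 ≈ 5.528 m/s

z² = 101² + y²
z = √(101² + 130²) = √27101
dz/dt = y/z · dy/dt = 130/√27101 · 7 = 910√27101/27101 ≈ 5.528 m/s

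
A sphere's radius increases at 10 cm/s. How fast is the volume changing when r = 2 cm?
160π cm³/s

V = (4/3)πr³
dV/dt = dV/dr · dr/dt = 4πr² · 10
At r = 2: dV/dt = 160π cm³/s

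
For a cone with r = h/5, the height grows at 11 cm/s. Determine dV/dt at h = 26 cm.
7436π/25 cm³/s

V = (1/3)π(h/5)²h = πh³/75
dV/dt = πh²/25 · 11
At h = 26: dV/dt = 7436π/25 cm³/s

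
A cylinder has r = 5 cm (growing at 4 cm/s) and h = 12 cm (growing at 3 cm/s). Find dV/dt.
555π cm³/s

V = πr²h
dV/dt = 2πrh·dr/dt + πr²·dh/dt
= 2π(5)(12)(4) + π(5)²(3)
= 555π cm³/s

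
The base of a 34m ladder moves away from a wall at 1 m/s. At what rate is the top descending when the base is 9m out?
9√43/215 ≈ 0.2745 m/s

x² + y² = 34²
2x·dx/dt + 2y·dy/dt = 0
dy/dt = -x/y · dx/dt = -9/(5√43) · 1 = -9√43/215 m/s
The top is descending at 9√43/215 ≈ 0.2745 m/s.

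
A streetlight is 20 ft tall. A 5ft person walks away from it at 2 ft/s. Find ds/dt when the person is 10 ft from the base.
2/3 ft/s

By similar triangles: 20/(x+s) = 5/s
Solving: s = 5x/15
ds/dt = 5/15 · dx/dt = 1/3 · 2 = 2/3 ft/s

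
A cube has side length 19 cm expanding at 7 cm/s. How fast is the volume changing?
7581 cm³/s

V = s³
dV/dt = 3s² · ds/dt = 3·19²·7 = 7581 cm³/s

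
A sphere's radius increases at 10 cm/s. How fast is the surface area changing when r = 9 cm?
720π cm²/s

S = 4πr²
dS/dt = dS/dr · dr/dt = 8πr · 10
At r = 9: dS/dt = 720π cm²/s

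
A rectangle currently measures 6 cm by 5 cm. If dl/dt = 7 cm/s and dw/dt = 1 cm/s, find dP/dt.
16 cm/s

P = 2(l + w)
dP/dt = 2(dl/dt + dw/dt) = 2(7 + 1) = 16 cm/s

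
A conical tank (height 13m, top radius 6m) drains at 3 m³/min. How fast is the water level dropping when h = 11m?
169/(1452π) ≈ 0.03705 m/min

r/h = 6/13, so r = (6/13)h
V = (1/3)πr²h = (1/3)π((6/13)h)²h = (12/169)πh³
dV/dh = (36/169)πh²
dh/dt = (dV/dt)/(dV/dh) = -3/((36/169)π·11²) = -169/(1452π) m/min
The level is dropping at 169/(1452π) ≈ 0.03705 m/min.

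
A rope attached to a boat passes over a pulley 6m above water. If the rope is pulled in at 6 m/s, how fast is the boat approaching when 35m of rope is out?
210√1189/1189 ≈ 6.09 m/s

rope² = x² + 6²
x = √(35² - 6²) = √1189
dx/dt = (rope/x) · d(rope)/dt = (35/√1189) · (-6) = -210√1189/1189 m/s
The boat approaches at 210√1189/1189 ≈ 6.09 m/s.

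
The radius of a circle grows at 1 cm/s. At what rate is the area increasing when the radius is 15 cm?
30π cm²/s

A = πr²
dA/dt = 2πr · dr/dt = 2π(15)(1) = 30π cm²/s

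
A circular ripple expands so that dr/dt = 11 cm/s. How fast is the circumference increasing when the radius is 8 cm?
22π cm/s

C = 2πr
dC/dt = 2π · dr/dt = 2π · 11 = 22π cm/s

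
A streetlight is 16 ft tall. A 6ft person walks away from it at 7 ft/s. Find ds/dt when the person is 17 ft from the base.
21/5 ft/s

By similar triangles: 16/(x+s) = 6/s
Solving: s = 6x/10
ds/dt = 6/10 · dx/dt = 3/5 · 7 = 21/5 ft/s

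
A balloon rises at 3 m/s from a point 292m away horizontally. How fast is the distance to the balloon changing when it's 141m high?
423√105145/105145 ≈ 1.305 m/s

z² = 292² + y²
z = √(292² + 141²) = √105145
dz/dt = y/z · dy/dt = 141/√105145 · 3 = 423√105145/105145 ≈ 1.305 m/s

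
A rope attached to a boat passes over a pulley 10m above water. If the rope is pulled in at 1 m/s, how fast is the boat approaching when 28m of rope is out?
14√19/57 ≈ 1.071 m/s

rope² = x² + 10²
x = √(28² - 10²) = 6√19
dx/dt = (rope/x) · d(rope)/dt = (28/(6√19)) · (-1) = -14√19/57 m/s
The boat approaches at 14√19/57 ≈ 1.071 m/s.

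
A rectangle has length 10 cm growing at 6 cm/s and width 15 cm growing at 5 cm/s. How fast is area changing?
140 cm²/s

A = lw
dA/dt = w·dl/dt + l·dw/dt = 15·6 + 10·5 = 140 cm²/s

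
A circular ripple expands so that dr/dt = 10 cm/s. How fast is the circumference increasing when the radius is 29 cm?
20π cm/s

C = 2πr
dC/dt = 2π · dr/dt = 2π · 10 = 20π cm/s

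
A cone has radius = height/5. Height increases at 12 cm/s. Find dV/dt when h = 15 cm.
108π cm³/s

V = (1/3)π(h/5)²h = πh³/75
dV/dt = πh²/25 · 12
At h = 15: dV/dt = 108π cm³/s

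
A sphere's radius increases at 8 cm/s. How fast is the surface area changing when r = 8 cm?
512π cm²/s

S = 4πr²
dS/dt = dS/dr · dr/dt = 8πr · 8
At r = 8: dS/dt = 512π cm²/s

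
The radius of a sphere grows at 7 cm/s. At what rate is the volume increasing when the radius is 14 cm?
5488π cm³/s

V = (4/3)πr³
dV/dt = dV/dr · dr/dt = 4πr² · 7
At r = 14: dV/dt = 5488π cm³/s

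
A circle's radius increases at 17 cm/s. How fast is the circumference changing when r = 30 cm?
34π cm/s

C = 2πr
dC/dt = 2π · dr/dt = 2π · 17 = 34π cm/s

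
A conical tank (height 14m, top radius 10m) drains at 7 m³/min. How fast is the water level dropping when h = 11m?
343/(3025π) ≈ 0.03609 m/min

r/h = 10/14, so r = (5/7)h
V = (1/3)πr²h = (1/3)π((5/7)h)²h = (25/147)πh³
dV/dh = (25/49)πh²
dh/dt = (dV/dt)/(dV/dh) = -7/((25/49)π·11²) = -343/(3025π) m/min
The level is dropping at 343/(3025π) ≈ 0.03609 m/min.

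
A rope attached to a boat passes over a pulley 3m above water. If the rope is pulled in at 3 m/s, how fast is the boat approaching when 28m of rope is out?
84√31/155 ≈ 3.017 m/s

rope² = x² + 3²
x = √(28² - 3²) = 5√31
dx/dt = (rope/x) · d(rope)/dt = (28/(5√31)) · (-3) = -84√31/155 m/s
The boat approaches at 84√31/155 ≈ 3.017 m/s.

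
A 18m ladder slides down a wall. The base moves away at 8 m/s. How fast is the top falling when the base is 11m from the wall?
88√203/203 ≈ 6.176 m/s

x² + y² = 18²
2x·dx/dt + 2y·dy/dt = 0
dy/dt = -x/y · dx/dt = -11/√203 · 8 = -88√203/203 m/s
The top is descending at 88√203/203 ≈ 6.176 m/s.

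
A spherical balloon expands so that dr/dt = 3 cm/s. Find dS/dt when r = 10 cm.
240π cm²/s

S = 4πr²
dS/dt = dS/dr · dr/dt = 8πr · 3
At r = 10: dS/dt = 240π cm²/s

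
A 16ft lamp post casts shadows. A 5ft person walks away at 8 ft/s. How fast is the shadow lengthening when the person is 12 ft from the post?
40/11 ft/s

By similar triangles: 16/(x+s) = 5/s
Solving: s = 5x/11
ds/dt = 5/11 · dx/dt = 5/11 · 8 = 40/11 ft/s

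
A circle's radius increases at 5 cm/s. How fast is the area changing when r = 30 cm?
300π cm²/s

A = πr²
dA/dt = 2πr · dr/dt = 2π(30)(5) = 300π cm²/s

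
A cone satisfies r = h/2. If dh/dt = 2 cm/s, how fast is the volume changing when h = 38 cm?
722π cm³/s

V = (1/3)π(h/2)²h = πh³/12
dV/dt = πh²/4 · 2
At h = 38: dV/dt = 722π cm³/s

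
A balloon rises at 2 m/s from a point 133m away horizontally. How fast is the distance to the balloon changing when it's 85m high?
85√24914/12457 ≈ 1.077 m/s

z² = 133² + y²
z = √(133² + 85²) = √24914
dz/dt = y/z · dy/dt = 85/√24914 · 2 = 85√24914/12457 ≈ 1.077 m/s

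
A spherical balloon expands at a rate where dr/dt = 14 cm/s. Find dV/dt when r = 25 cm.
35000π cm³/s

V = (4/3)πr³
dV/dt = dV/dr · dr/dt = 4πr² · 14
At r = 25: dV/dt = 35000π cm³/s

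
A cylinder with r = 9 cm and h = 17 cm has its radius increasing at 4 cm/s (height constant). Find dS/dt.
280π cm²/s

S = 2πrh + 2πr² (lateral + bases)
dS/dt = (2πh + 4πr)·dr/dt = (2π·17 + 4π·9)·4
= 280π cm²/s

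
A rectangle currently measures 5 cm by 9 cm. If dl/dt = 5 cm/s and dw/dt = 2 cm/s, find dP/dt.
14 cm/s

P = 2(l + w)
dP/dt = 2(dl/dt + dw/dt) = 2(5 + 2) = 14 cm/s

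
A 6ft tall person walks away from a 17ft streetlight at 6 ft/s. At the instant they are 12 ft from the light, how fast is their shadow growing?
36/11 ft/s

By similar triangles: 17/(x+s) = 6/s
Solving: s = 6x/11
ds/dt = 6/11 · dx/dt = 6/11 · 6 = 36/11 ft/s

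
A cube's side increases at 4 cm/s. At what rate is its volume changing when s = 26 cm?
8112 cm³/s

V = s³
dV/dt = 3s² · ds/dt = 3·26²·4 = 8112 cm³/s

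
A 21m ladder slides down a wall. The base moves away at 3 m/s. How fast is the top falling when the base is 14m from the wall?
6√5/5 ≈ 2.683 m/s

x² + y² = 21²
2x·dx/dt + 2y·dy/dt = 0
dy/dt = -x/y · dx/dt = -14/(7√5) · 3 = -6√5/5 m/s
The top is descending at 6√5/5 ≈ 2.683 m/s.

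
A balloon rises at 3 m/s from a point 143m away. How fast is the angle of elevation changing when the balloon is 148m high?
0.010129 rad/s

tan(θ) = y/143
sec²(θ) · dθ/dt = (1/143) · dy/dt
dθ/dt = cos²(θ)/143 · 3 = 143/(143² + 148²) · 3
dθ/dt = 0.010129 rad/s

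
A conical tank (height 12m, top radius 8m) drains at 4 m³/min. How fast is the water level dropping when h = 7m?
9/(49π) ≈ 0.05847 m/min

r/h = 8/12, so r = (2/3)h
V = (1/3)πr²h = (1/3)π((2/3)h)²h = (4/27)πh³
dV/dh = (4/9)πh²
dh/dt = (dV/dt)/(dV/dh) = -4/((4/9)π·7²) = -9/(49π) m/min
The level is dropping at 9/(49π) ≈ 0.05847 m/min.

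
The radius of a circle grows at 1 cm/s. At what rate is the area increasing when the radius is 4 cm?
8π cm²/s

A = πr²
dA/dt = 2πr · dr/dt = 2π(4)(1) = 8π cm²/s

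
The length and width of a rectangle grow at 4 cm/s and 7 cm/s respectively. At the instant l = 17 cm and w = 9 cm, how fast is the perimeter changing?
22 cm/s

P = 2(l + w)
dP/dt = 2(dl/dt + dw/dt) = 2(4 + 7) = 22 cm/s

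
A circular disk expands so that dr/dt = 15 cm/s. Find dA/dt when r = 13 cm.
390π cm²/s

A = πr²
dA/dt = 2πr · dr/dt = 2π(13)(15) = 390π cm²/s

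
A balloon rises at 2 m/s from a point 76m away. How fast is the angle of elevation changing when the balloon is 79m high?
0.012649 rad/s

tan(θ) = y/76
sec²(θ) · dθ/dt = (1/76) · dy/dt
dθ/dt = cos²(θ)/76 · 2 = 76/(76² + 79²) · 2
dθ/dt = 0.012649 rad/s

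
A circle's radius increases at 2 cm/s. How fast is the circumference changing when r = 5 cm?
4π cm/s

C = 2πr
dC/dt = 2π · dr/dt = 2π · 2 = 4π cm/s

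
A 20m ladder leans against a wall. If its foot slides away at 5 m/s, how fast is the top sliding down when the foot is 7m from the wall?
35√39/117 ≈ 1.868 m/s

x² + y² = 20²
2x·dx/dt + 2y·dy/dt = 0
dy/dt = -x/y · dx/dt = -7/(3√39) · 5 = -35√39/117 m/s
The top is descending at 35√39/117 ≈ 1.868 m/s.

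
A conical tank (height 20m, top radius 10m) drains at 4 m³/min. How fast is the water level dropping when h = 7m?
16/(49π) ≈ 0.1039 m/min

r/h = 10/20, so r = (1/2)h
V = (1/3)πr²h = (1/3)π((1/2)h)²h = (1/12)πh³
dV/dh = (1/4)πh²
dh/dt = (dV/dt)/(dV/dh) = -4/((1/4)π·7²) = -16/(49π) m/min
The level is dropping at 16/(49π) ≈ 0.1039 m/min.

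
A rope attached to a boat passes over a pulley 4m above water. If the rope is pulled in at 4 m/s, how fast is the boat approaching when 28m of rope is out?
7√3/3 ≈ 4.041 m/s

rope² = x² + 4²
x = √(28² - 4²) = 16√3
dx/dt = (rope/x) · d(rope)/dt = (28/(16√3)) · (-4) = -7√3/3 m/s
The boat approaches at 7√3/3 ≈ 4.041 m/s.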